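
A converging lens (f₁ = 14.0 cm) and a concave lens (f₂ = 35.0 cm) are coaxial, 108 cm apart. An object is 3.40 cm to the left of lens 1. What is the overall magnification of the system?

m = +0.313

Lens 1: 1/d_i1 = 1/(14.0) − 1/(3.40) = -0.2227, so d_i1 = -4.491 cm; m₁ = −d_i1/d_o1 = +1.321.
d_o2 = 108 − (-4.491) = 112.5 cm.
f₂ = −35.0 cm (diverging).
Lens 2: 1/d_i2 = 1/(-35.0) − 1/(112.5) = -0.03746, so d_i2 = -26.69 cm; m₂ = −d_i2/d_o2 = +0.2373.
m = m₁·m₂ = (+1.321)(+0.2373) = +0.313.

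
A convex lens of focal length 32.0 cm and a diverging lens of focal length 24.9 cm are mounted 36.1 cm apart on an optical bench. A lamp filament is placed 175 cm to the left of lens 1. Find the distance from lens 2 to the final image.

3.49 cm

Lens 1: 1/d_i1 = 1/f₁ − 1/d_o1 = 1/(32.0) − 1/(175) = 0.02554, so d_i1 = 39.16 cm.
The intermediate image is 39.16 cm to the right of lens 1, which lies 3.060 cm to the right of lens 2 — a virtual object — so d_o2 = −3.060 cm.
Lens 2 is diverging, so f₂ = −24.9 cm.
Lens 2: 1/d_i2 = 1/f₂ − 1/d_o2 = 1/(-24.9) − 1/(-3.060) = 0.2866, so d_i2 = 3.49 cm.
The final image is real, 3.49 cm to the right of lens 2 (overall magnification ≈ -0.26).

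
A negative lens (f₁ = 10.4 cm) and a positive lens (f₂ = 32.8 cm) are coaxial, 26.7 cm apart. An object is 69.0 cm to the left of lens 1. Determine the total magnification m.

f₁ = −10.4 cm (diverging).
Lens 1: 1/d_i1 = 1/(-10.4) − 1/(69.0) = -0.1106, so d_i1 = -9.038 cm; m₁ = −d_i1/d_o1 = +0.1310.
d_o2 = 26.7 − (-9.038) = 35.74 cm.
Lens 2: 1/d_i2 = 1/(32.8) − 1/(35.74) = 0.002508, so d_i2 = 398.7 cm; m₂ = −d_i2/d_o2 = -11.16.
m = m₁·m₂ = (+0.1310)(-11.16) = -1.46.

m = -1.46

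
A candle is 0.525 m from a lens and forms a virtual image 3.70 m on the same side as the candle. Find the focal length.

Virtual image ⇒ d_i = −3.70 m.
1/f = 1/d_o + 1/d_i = 1/(0.525) + 1/(-3.70) = 1.634, so f = 0.612 m.
Since f is positive, the lens is converging.

f = 0.612 m (converging)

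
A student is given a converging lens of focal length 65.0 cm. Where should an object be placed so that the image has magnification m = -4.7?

78.8 cm

m = −d_i/d_o ⇒ d_i = −m·d_o.
1/f = 1/d_o + 1/d_i = 1/d_o − 1/(m·d_o) = (1 − 1/m)/d_o, so d_o = f(1 − 1/m) = (65.00)(1 − 1/(-4.7)) = 78.8 cm.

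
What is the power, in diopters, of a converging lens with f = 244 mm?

P = +4.10 D

f = 24.4 cm = 0.244 m.
P = 1/f = 1/(0.244 m) = +4.10 D.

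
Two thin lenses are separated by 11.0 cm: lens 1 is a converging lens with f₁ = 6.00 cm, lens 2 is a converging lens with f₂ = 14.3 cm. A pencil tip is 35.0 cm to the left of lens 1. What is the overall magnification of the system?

m = -0.281

Lens 1: 1/d_i1 = 1/(6.00) − 1/(35.0) = 0.1381, so d_i1 = 7.241 cm; m₁ = −d_i1/d_o1 = -0.2069.
d_o2 = 11.0 − (7.241) = 3.759 cm.
Lens 2: 1/d_i2 = 1/(14.3) − 1/(3.759) = -0.1961, so d_i2 = -5.099 cm; m₂ = −d_i2/d_o2 = +1.357.
m = m₁·m₂ = (-0.2069)(+1.357) = -0.281.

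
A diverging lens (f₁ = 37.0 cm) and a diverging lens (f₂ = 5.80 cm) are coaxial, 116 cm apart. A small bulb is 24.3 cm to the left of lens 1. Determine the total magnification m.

m = +0.0257

f₁ = −37.0 cm (diverging).
Lens 1: 1/d_i1 = 1/(-37.0) − 1/(24.3) = -0.06818, so d_i1 = -14.67 cm; m₁ = −d_i1/d_o1 = +0.6037.
d_o2 = 116 − (-14.67) = 130.7 cm.
f₂ = −5.80 cm (diverging).
Lens 2: 1/d_i2 = 1/(-5.80) − 1/(130.7) = -0.1801, so d_i2 = -5.554 cm; m₂ = −d_i2/d_o2 = +0.04249.
m = m₁·m₂ = (+0.6037)(+0.04249) = +0.0257.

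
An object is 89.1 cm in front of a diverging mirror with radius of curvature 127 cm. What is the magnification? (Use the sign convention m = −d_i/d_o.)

f = R/2 = 127/2 = 63.50 cm; for a diverging mirror, f = -63.50 cm.
1/d_i = 1/f − 1/d_o = 1/(-63.50) − 1/(89.1) = -0.02697, so d_i = -37.08 cm.
m = −d_i/d_o = −(-37.08)/(89.1) = +0.416.
The image is virtual, upright and reduced, behind the mirror.

m = +0.416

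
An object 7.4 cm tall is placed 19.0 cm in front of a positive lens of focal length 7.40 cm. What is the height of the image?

1/d_i = 1/f − 1/d_o = 1/(7.400) − 1/(19.0) = 0.08250, so d_i = 12.12 cm.
m = −d_i/d_o = -0.6379.
|h_i| = |m|·h_o = 0.6379 × 7.4 = 4.72 cm. The image is real, inverted and reduced, on the far side of the lens.

4.72 cm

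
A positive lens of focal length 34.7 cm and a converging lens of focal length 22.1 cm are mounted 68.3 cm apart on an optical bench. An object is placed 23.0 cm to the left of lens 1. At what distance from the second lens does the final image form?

26.4 cm

Lens 1: 1/d_i1 = 1/f₁ − 1/d_o1 = 1/(34.7) − 1/(23.0) = -0.01466, so d_i1 = -68.21 cm.
The intermediate image is 68.21 cm to the left of lens 1 (virtual), which is 68.3 − (-68.21) = 136.5 cm to the left of lens 2, so d_o2 = +136.5 cm.
Lens 2: 1/d_i2 = 1/f₂ − 1/d_o2 = 1/(22.1) − 1/(136.5) = 0.03792, so d_i2 = 26.4 cm.
The final image is real, 26.4 cm to the right of lens 2 (overall magnification ≈ -0.57).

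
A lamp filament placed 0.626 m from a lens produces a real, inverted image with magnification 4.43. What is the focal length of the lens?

f = 0.511 m (converging)

m = −d_i/d_o ⇒ d_i = −m·d_o = −(-4.43)·(0.626) = 2.773 m.
1/f = 1/d_o + 1/d_i = 1/(0.626) + 1/(2.773) = 1.958, so f = 0.511 m.
Since f is positive, the lens is converging.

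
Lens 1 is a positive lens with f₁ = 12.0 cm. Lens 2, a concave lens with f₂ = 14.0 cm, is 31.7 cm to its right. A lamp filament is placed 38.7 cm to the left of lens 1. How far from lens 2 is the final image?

Lens 1: 1/d_i1 = 1/f₁ − 1/d_o1 = 1/(12.0) − 1/(38.7) = 0.05749, so d_i1 = 17.39 cm.
The intermediate image is 17.39 cm to the right of lens 1, which is 31.7 − (17.39) = 14.31 cm to the left of lens 2, so d_o2 = +14.31 cm.
Lens 2 is diverging, so f₂ = −14.0 cm.
Lens 2: 1/d_i2 = 1/f₂ − 1/d_o2 = 1/(-14.0) − 1/(14.31) = -0.1413, so d_i2 = -7.08 cm.
The final image is virtual, 7.08 cm to the left of lens 2 (overall magnification ≈ -0.22).

7.08 cm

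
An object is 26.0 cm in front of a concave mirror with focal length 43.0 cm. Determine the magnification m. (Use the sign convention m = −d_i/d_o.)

1/d_i = 1/f − 1/d_o = 1/(43.00) − 1/(26.0) = -0.01521, so d_i = -65.76 cm.
m = −d_i/d_o = −(-65.76)/(26.0) = +2.53.
The image is virtual, upright and enlarged, behind the mirror.

m = +2.53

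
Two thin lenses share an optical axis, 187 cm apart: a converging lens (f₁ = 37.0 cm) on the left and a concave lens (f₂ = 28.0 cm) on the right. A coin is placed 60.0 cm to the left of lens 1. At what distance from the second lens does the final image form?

21.4 cm

Lens 1: 1/d_i1 = 1/f₁ − 1/d_o1 = 1/(37.0) − 1/(60.0) = 0.01036, so d_i1 = 96.52 cm.
The intermediate image is 96.52 cm to the right of lens 1, which is 187 − (96.52) = 90.48 cm to the left of lens 2, so d_o2 = +90.48 cm.
Lens 2 is diverging, so f₂ = −28.0 cm.
Lens 2: 1/d_i2 = 1/f₂ − 1/d_o2 = 1/(-28.0) − 1/(90.48) = -0.04677, so d_i2 = -21.4 cm.
The final image is virtual, 21.4 cm to the left of lens 2 (overall magnification ≈ -0.38).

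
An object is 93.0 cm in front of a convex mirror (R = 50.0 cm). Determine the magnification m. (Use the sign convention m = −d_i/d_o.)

f = R/2 = 50.0/2 = 25.00 cm; for a convex mirror, f = -25.00 cm.
1/d_i = 1/f − 1/d_o = 1/(-25.00) − 1/(93.0) = -0.05075, so d_i = -19.70 cm.
m = −d_i/d_o = −(-19.70)/(93.0) = +0.212.
The image is virtual, upright and reduced, behind the mirror.

m = +0.212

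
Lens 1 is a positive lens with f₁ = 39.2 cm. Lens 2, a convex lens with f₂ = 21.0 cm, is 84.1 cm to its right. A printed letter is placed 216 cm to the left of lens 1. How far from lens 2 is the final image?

Lens 1: 1/d_i1 = 1/f₁ − 1/d_o1 = 1/(39.2) − 1/(216) = 0.02088, so d_i1 = 47.89 cm.
The intermediate image is 47.89 cm to the right of lens 1, which is 84.1 − (47.89) = 36.21 cm to the left of lens 2, so d_o2 = +36.21 cm.
Lens 2: 1/d_i2 = 1/f₂ − 1/d_o2 = 1/(21.0) − 1/(36.21) = 0.02000, so d_i2 = 50.0 cm.
The final image is real, 50.0 cm to the right of lens 2 (overall magnification ≈ 0.31).

50.0 cm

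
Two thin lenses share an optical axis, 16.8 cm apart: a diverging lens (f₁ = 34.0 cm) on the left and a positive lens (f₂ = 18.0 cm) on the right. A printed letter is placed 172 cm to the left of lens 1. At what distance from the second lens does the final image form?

29.9 cm

Lens 1 is diverging, so f₁ = −34.0 cm.
Lens 1: 1/d_i1 = 1/f₁ − 1/d_o1 = 1/(-34.0) − 1/(172) = -0.03523, so d_i1 = -28.39 cm.
The intermediate image is 28.39 cm to the left of lens 1 (virtual), which is 16.8 − (-28.39) = 45.19 cm to the left of lens 2, so d_o2 = +45.19 cm.
Lens 2: 1/d_i2 = 1/f₂ − 1/d_o2 = 1/(18.0) − 1/(45.19) = 0.03343, so d_i2 = 29.9 cm.
The final image is real, 29.9 cm to the right of lens 2 (overall magnification ≈ -0.11).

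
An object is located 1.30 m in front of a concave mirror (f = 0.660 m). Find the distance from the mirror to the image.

Mirror equation: 1/s_i = 1/f − 1/s_o = 1/(0.6600) − 1/(1.30) = 1.515 − 0.7692 = 0.7459, so s_i = 1.34 m.
The image is real, inverted and enlarged, in front of the mirror.

1.34 m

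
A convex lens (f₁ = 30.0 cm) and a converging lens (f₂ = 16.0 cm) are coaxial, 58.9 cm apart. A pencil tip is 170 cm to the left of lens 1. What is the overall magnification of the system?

m = +0.530

Lens 1: 1/d_i1 = 1/(30.0) − 1/(170) = 0.02745, so d_i1 = 36.43 cm; m₁ = −d_i1/d_o1 = -0.2143.
d_o2 = 58.9 − (36.43) = 22.47 cm.
Lens 2: 1/d_i2 = 1/(16.0) − 1/(22.47) = 0.01800, so d_i2 = 55.57 cm; m₂ = −d_i2/d_o2 = -2.473.
m = m₁·m₂ = (-0.2143)(-2.473) = +0.530.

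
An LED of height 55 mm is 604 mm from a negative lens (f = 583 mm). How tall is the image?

27.0 mm

For a negative lens, f = -583 mm.
1/d_i = 1/f − 1/d_o = 1/(-583.0) − 1/(604) = -0.003371, so d_i = -296.7 mm.
m = −d_i/d_o = +0.4912.
|h_i| = |m|·h_o = 0.4912 × 55 = 27.0 mm. The image is virtual, upright and reduced, on the same side as the object.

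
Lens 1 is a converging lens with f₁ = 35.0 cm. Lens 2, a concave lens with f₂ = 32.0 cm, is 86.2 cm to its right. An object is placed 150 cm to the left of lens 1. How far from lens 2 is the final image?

17.9 cm

Lens 1: 1/d_i1 = 1/f₁ − 1/d_o1 = 1/(35.0) − 1/(150) = 0.02190, so d_i1 = 45.65 cm.
The intermediate image is 45.65 cm to the right of lens 1, which is 86.2 − (45.65) = 40.55 cm to the left of lens 2, so d_o2 = +40.55 cm.
Lens 2 is diverging, so f₂ = −32.0 cm.
Lens 2: 1/d_i2 = 1/f₂ − 1/d_o2 = 1/(-32.0) − 1/(40.55) = -0.05591, so d_i2 = -17.9 cm.
The final image is virtual, 17.9 cm to the left of lens 2 (overall magnification ≈ -0.13).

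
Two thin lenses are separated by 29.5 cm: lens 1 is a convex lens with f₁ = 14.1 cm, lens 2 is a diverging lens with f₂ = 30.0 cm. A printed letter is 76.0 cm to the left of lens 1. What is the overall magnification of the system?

Lens 1: 1/d_i1 = 1/(14.1) − 1/(76.0) = 0.05776, so d_i1 = 17.31 cm; m₁ = −d_i1/d_o1 = -0.2278.
d_o2 = 29.5 − (17.31) = 12.19 cm.
f₂ = −30.0 cm (diverging).
Lens 2: 1/d_i2 = 1/(-30.0) − 1/(12.19) = -0.1154, so d_i2 = -8.668 cm; m₂ = −d_i2/d_o2 = +0.7111.
m = m₁·m₂ = (-0.2278)(+0.7111) = -0.162.

m = -0.162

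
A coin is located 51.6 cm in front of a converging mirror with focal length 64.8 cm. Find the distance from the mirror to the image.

Mirror equation: 1/q = 1/f − 1/p = 1/(64.80) − 1/(51.6) = 0.01543 − 0.01938 = -0.003948, so q = -253 cm.
The image is virtual, upright and enlarged, behind the mirror.

253 cm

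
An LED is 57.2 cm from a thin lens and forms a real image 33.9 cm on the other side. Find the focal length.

Real image ⇒ d_i = +33.9 cm.
1/f = 1/d_o + 1/d_i = 1/(57.2) + 1/(33.9) = 0.04698, so f = 21.3 cm.
Since f is positive, the thin lens is converging.

f = 21.3 cm (converging)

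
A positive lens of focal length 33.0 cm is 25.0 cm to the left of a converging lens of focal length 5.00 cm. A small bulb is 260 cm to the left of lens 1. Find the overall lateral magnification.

m = -0.0408

Lens 1: 1/d_i1 = 1/(33.0) − 1/(260) = 0.02646, so d_i1 = 37.80 cm; m₁ = −d_i1/d_o1 = -0.1454.
d_o2 = 25.0 − (37.80) = -12.80 cm (virtual object).
Lens 2: 1/d_i2 = 1/(5.00) − 1/(-12.80) = 0.2781, so d_i2 = 3.596 cm; m₂ = −d_i2/d_o2 = +0.2809.
m = m₁·m₂ = (-0.1454)(+0.2809) = -0.0408.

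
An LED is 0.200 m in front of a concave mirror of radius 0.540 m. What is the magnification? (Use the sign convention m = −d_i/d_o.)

m = +3.86

f = R/2 = 0.540/2 = 0.2700 m.
1/d_i = 1/f − 1/d_o = 1/(0.2700) − 1/(0.200) = -1.296, so d_i = -0.7714 m.
m = −d_i/d_o = −(-0.7714)/(0.200) = +3.86.
The image is virtual, upright and enlarged, behind the mirror.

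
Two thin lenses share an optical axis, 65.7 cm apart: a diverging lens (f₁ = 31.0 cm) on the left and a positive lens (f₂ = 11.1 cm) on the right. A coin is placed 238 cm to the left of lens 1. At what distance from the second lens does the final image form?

Lens 1 is diverging, so f₁ = −31.0 cm.
Lens 1: 1/d_i1 = 1/f₁ − 1/d_o1 = 1/(-31.0) − 1/(238) = -0.03646, so d_i1 = -27.43 cm.
The intermediate image is 27.43 cm to the left of lens 1 (virtual), which is 65.7 − (-27.43) = 93.13 cm to the left of lens 2, so d_o2 = +93.13 cm.
Lens 2: 1/d_i2 = 1/f₂ − 1/d_o2 = 1/(11.1) − 1/(93.13) = 0.07935, so d_i2 = 12.6 cm.
The final image is real, 12.6 cm to the right of lens 2 (overall magnification ≈ -0.016).

12.6 cm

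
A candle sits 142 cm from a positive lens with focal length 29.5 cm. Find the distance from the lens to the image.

37.2 cm

Lens equation: 1/d_i = 1/f − 1/d_o = 1/(29.50) − 1/(142) = 0.03390 − 0.007042 = 0.02686, so d_i = 37.2 cm.
The image is real, inverted and reduced, on the far side of the lens.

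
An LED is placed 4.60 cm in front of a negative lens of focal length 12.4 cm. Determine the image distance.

3.36 cm

For a negative lens, f = -12.4 cm.
Lens equation: 1/s_i = 1/f − 1/s_o = 1/(-12.40) − 1/(4.60) = -0.08065 − 0.2174 = -0.2980, so s_i = -3.36 cm.
The image is virtual, upright and reduced, on the same side as the object.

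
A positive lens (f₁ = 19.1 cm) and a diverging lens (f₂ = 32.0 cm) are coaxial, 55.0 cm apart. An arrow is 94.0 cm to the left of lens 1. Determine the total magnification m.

Lens 1: 1/d_i1 = 1/(19.1) − 1/(94.0) = 0.04172, so d_i1 = 23.97 cm; m₁ = −d_i1/d_o1 = -0.2550.
d_o2 = 55.0 − (23.97) = 31.03 cm.
f₂ = −32.0 cm (diverging).
Lens 2: 1/d_i2 = 1/(-32.0) − 1/(31.03) = -0.06348, so d_i2 = -15.75 cm; m₂ = −d_i2/d_o2 = +0.5077.
m = m₁·m₂ = (-0.2550)(+0.5077) = -0.129.

m = -0.129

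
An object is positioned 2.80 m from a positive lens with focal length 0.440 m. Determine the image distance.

0.522 m

Lens equation: 1/s_i = 1/f − 1/s_o = 1/(0.4400) − 1/(2.80) = 2.273 − 0.3571 = 1.916, so s_i = 0.522 m.
The image is real, inverted and reduced, on the far side of the lens.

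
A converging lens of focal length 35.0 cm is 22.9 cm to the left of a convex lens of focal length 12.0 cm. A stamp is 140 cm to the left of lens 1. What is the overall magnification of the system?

m = -0.112

Lens 1: 1/d_i1 = 1/(35.0) − 1/(140) = 0.02143, so d_i1 = 46.67 cm; m₁ = −d_i1/d_o1 = -0.3334.
d_o2 = 22.9 − (46.67) = -23.77 cm (virtual object).
Lens 2: 1/d_i2 = 1/(12.0) − 1/(-23.77) = 0.1254, so d_i2 = 7.974 cm; m₂ = −d_i2/d_o2 = +0.3355.
m = m₁·m₂ = (-0.3334)(+0.3355) = -0.112.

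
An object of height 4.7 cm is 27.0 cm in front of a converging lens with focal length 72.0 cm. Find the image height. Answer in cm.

1/d_i = 1/f − 1/d_o = 1/(72.00) − 1/(27.0) = -0.02315, so d_i = -43.20 cm.
m = −d_i/d_o = +1.600.
|h_i| = |m|·h_o = 1.600 × 4.7 = 7.52 cm. The image is virtual, upright and enlarged, on the same side as the object.

7.52 cm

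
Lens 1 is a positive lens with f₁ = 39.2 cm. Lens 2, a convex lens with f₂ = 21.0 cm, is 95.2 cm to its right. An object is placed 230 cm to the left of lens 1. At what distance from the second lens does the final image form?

37.4 cm

Lens 1: 1/d_i1 = 1/f₁ − 1/d_o1 = 1/(39.2) − 1/(230) = 0.02116, so d_i1 = 47.25 cm.
The intermediate image is 47.25 cm to the right of lens 1, which is 95.2 − (47.25) = 47.95 cm to the left of lens 2, so d_o2 = +47.95 cm.
Lens 2: 1/d_i2 = 1/f₂ − 1/d_o2 = 1/(21.0) − 1/(47.95) = 0.02676, so d_i2 = 37.4 cm.
The final image is real, 37.4 cm to the right of lens 2 (overall magnification ≈ 0.16).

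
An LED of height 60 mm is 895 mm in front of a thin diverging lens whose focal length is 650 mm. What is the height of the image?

For a diverging lens, f = -650 mm.
1/d_i = 1/f − 1/d_o = 1/(-650.0) − 1/(895) = -0.002656, so d_i = -376.5 mm.
m = −d_i/d_o = +0.4207.
|h_i| = |m|·h_o = 0.4207 × 60 = 25.2 mm. The image is virtual, upright and reduced, on the same side as the object.

25.2 mm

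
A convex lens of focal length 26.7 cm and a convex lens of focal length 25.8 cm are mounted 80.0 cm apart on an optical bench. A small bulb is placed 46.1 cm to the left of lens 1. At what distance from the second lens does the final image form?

46.2 cm

Lens 1: 1/d_i1 = 1/f₁ − 1/d_o1 = 1/(26.7) − 1/(46.1) = 0.01576, so d_i1 = 63.45 cm.
The intermediate image is 63.45 cm to the right of lens 1, which is 80.0 − (63.45) = 16.55 cm to the left of lens 2, so d_o2 = +16.55 cm.
Lens 2: 1/d_i2 = 1/f₂ − 1/d_o2 = 1/(25.8) − 1/(16.55) = -0.02166, so d_i2 = -46.2 cm.
The final image is virtual, 46.2 cm to the left of lens 2 (overall magnification ≈ -3.8).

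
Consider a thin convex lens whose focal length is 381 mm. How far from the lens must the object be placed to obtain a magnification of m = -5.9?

446 mm

m = −d_i/d_o ⇒ d_i = −m·d_o.
1/f = 1/d_o + 1/d_i = 1/d_o − 1/(m·d_o) = (1 − 1/m)/d_o, so d_o = f(1 − 1/m) = (381.0)(1 − 1/(-5.9)) = 446 mm.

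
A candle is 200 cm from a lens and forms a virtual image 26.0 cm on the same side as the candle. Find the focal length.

Virtual image ⇒ d_i = −26.0 cm.
1/f = 1/d_o + 1/d_i = 1/(200) + 1/(-26.0) = -0.03346, so f = -29.9 cm.
Since f is negative, the lens is diverging.

f = -29.9 cm (diverging)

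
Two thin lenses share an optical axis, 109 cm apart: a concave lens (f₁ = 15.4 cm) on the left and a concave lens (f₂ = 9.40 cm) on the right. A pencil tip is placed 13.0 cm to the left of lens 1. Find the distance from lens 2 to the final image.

Lens 1 is diverging, so f₁ = −15.4 cm.
Lens 1: 1/d_i1 = 1/f₁ − 1/d_o1 = 1/(-15.4) − 1/(13.0) = -0.1419, so d_i1 = -7.049 cm.
The intermediate image is 7.049 cm to the left of lens 1 (virtual), which is 109 − (-7.049) = 116.0 cm to the left of lens 2, so d_o2 = +116.0 cm.
Lens 2 is diverging, so f₂ = −9.40 cm.
Lens 2: 1/d_i2 = 1/f₂ − 1/d_o2 = 1/(-9.40) − 1/(116.0) = -0.1150, so d_i2 = -8.70 cm.
The final image is virtual, 8.70 cm to the left of lens 2 (overall magnification ≈ 0.041).

8.70 cm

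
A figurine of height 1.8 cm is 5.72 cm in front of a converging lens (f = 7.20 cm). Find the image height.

8.76 cm

1/d_i = 1/f − 1/d_o = 1/(7.200) − 1/(5.72) = -0.03594, so d_i = -27.83 cm.
m = −d_i/d_o = +4.865.
|h_i| = |m|·h_o = 4.865 × 1.8 = 8.76 cm. The image is virtual, upright and enlarged, on the same side as the object.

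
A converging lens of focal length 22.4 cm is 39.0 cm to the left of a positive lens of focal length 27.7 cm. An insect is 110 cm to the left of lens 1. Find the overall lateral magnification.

m = -0.421

Lens 1: 1/d_i1 = 1/(22.4) − 1/(110) = 0.03555, so d_i1 = 28.13 cm; m₁ = −d_i1/d_o1 = -0.2557.
d_o2 = 39.0 − (28.13) = 10.87 cm.
Lens 2: 1/d_i2 = 1/(27.7) − 1/(10.87) = -0.05590, so d_i2 = -17.89 cm; m₂ = −d_i2/d_o2 = +1.646.
m = m₁·m₂ = (-0.2557)(+1.646) = -0.421.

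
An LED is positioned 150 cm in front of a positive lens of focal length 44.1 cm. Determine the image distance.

Lens equation: 1/q = 1/f − 1/p = 1/(44.10) − 1/(150) = 0.02268 − 0.006667 = 0.01601, so q = 62.5 cm.
The image is real, inverted and reduced, on the far side of the lens.

62.5 cm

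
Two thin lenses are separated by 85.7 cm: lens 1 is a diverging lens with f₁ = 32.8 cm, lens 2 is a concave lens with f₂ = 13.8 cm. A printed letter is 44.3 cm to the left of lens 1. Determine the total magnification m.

f₁ = −32.8 cm (diverging).
Lens 1: 1/d_i1 = 1/(-32.8) − 1/(44.3) = -0.05306, so d_i1 = -18.85 cm; m₁ = −d_i1/d_o1 = +0.4255.
d_o2 = 85.7 − (-18.85) = 104.6 cm.
f₂ = −13.8 cm (diverging).
Lens 2: 1/d_i2 = 1/(-13.8) − 1/(104.6) = -0.08202, so d_i2 = -12.19 cm; m₂ = −d_i2/d_o2 = +0.1166.
m = m₁·m₂ = (+0.4255)(+0.1166) = +0.0496.

m = +0.0496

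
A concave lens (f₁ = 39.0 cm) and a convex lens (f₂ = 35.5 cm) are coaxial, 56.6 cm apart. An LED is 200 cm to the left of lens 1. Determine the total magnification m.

f₁ = −39.0 cm (diverging).
Lens 1: 1/d_i1 = 1/(-39.0) − 1/(200) = -0.03064, so d_i1 = -32.64 cm; m₁ = −d_i1/d_o1 = +0.1632.
d_o2 = 56.6 − (-32.64) = 89.24 cm.
Lens 2: 1/d_i2 = 1/(35.5) − 1/(89.24) = 0.01696, so d_i2 = 58.95 cm; m₂ = −d_i2/d_o2 = -0.6606.
m = m₁·m₂ = (+0.1632)(-0.6606) = -0.108.

m = -0.108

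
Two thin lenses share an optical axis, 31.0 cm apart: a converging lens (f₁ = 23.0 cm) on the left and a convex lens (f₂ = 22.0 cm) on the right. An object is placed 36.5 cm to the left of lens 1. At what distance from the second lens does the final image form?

Lens 1: 1/d_i1 = 1/f₁ − 1/d_o1 = 1/(23.0) − 1/(36.5) = 0.01608, so d_i1 = 62.19 cm.
The intermediate image is 62.19 cm to the right of lens 1, which lies 31.19 cm to the right of lens 2 — a virtual object — so d_o2 = −31.19 cm.
Lens 2: 1/d_i2 = 1/f₂ − 1/d_o2 = 1/(22.0) − 1/(-31.19) = 0.07752, so d_i2 = 12.9 cm.
The final image is real, 12.9 cm to the right of lens 2 (overall magnification ≈ -0.70).

12.9 cm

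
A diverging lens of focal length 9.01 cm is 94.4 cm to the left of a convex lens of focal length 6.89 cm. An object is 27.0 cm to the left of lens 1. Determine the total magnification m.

m = -0.0183

f₁ = −9.01 cm (diverging).
Lens 1: 1/d_i1 = 1/(-9.01) − 1/(27.0) = -0.1480, so d_i1 = -6.756 cm; m₁ = −d_i1/d_o1 = +0.2502.
d_o2 = 94.4 − (-6.756) = 101.2 cm.
Lens 2: 1/d_i2 = 1/(6.89) − 1/(101.2) = 0.1353, so d_i2 = 7.393 cm; m₂ = −d_i2/d_o2 = -0.07306.
m = m₁·m₂ = (+0.2502)(-0.07306) = -0.0183.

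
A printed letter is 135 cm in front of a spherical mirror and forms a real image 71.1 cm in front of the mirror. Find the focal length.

Real image ⇒ d_i = +71.1 cm.
1/f = 1/d_o + 1/d_i = 1/(135) + 1/(71.1) = 0.02147, so f = 46.6 cm.
Since f is positive, the spherical mirror is concave.

f = 46.6 cm (concave)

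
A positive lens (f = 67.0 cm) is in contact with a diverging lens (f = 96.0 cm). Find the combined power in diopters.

P₁ = 1/f₁ = 1/(0.670 m) = +1.493 D; P₂ = 1/f₂ = 1/(-0.960 m) = -1.042 D.
For thin lenses in contact, P = P₁ + P₂ = (+1.493) + (-1.042) = +0.451 D.

P = +0.451 D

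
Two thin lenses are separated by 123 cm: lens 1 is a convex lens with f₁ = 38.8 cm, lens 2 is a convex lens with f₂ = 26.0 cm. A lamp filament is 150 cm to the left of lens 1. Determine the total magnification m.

m = +0.203

Lens 1: 1/d_i1 = 1/(38.8) − 1/(150) = 0.01911, so d_i1 = 52.34 cm; m₁ = −d_i1/d_o1 = -0.3489.
d_o2 = 123 − (52.34) = 70.66 cm.
Lens 2: 1/d_i2 = 1/(26.0) − 1/(70.66) = 0.02431, so d_i2 = 41.14 cm; m₂ = −d_i2/d_o2 = -0.5822.
m = m₁·m₂ = (-0.3489)(-0.5822) = +0.203.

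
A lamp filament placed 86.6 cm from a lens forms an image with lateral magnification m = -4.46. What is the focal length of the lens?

f = 70.7 cm (converging)

m = −d_i/d_o ⇒ d_i = −m·d_o = −(-4.46)·(86.6) = 386.2 cm.
1/f = 1/d_o + 1/d_i = 1/(86.6) + 1/(386.2) = 0.01414, so f = 70.7 cm.
Since f is positive, the lens is converging.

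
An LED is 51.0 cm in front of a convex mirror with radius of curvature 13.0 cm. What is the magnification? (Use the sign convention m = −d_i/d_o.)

f = R/2 = 13.0/2 = 6.500 cm; for a convex mirror, f = -6.500 cm.
1/d_i = 1/f − 1/d_o = 1/(-6.500) − 1/(51.0) = -0.1735, so d_i = -5.765 cm.
m = −d_i/d_o = −(-5.765)/(51.0) = +0.113.
The image is virtual, upright and reduced, behind the mirror.

m = +0.113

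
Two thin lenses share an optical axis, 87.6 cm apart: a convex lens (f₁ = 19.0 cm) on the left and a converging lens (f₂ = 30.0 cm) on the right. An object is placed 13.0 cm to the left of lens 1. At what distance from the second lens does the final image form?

39.1 cm

Lens 1: 1/d_i1 = 1/f₁ − 1/d_o1 = 1/(19.0) − 1/(13.0) = -0.02429, so d_i1 = -41.17 cm.
The intermediate image is 41.17 cm to the left of lens 1 (virtual), which is 87.6 − (-41.17) = 128.8 cm to the left of lens 2, so d_o2 = +128.8 cm.
Lens 2: 1/d_i2 = 1/f₂ − 1/d_o2 = 1/(30.0) − 1/(128.8) = 0.02557, so d_i2 = 39.1 cm.
The final image is real, 39.1 cm to the right of lens 2 (overall magnification ≈ -0.96).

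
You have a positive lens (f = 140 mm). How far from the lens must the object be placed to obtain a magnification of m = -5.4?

m = −d_i/d_o ⇒ d_i = −m·d_o.
1/f = 1/d_o + 1/d_i = 1/d_o − 1/(m·d_o) = (1 − 1/m)/d_o, so d_o = f(1 − 1/m) = (140.0)(1 − 1/(-5.4)) = 166 mm.

166 mm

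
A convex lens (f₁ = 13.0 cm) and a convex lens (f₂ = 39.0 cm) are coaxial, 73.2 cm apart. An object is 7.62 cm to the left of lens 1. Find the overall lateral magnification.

m = -1.79

Lens 1: 1/d_i1 = 1/(13.0) − 1/(7.62) = -0.05431, so d_i1 = -18.41 cm; m₁ = −d_i1/d_o1 = +2.416.
d_o2 = 73.2 − (-18.41) = 91.61 cm.
Lens 2: 1/d_i2 = 1/(39.0) − 1/(91.61) = 0.01473, so d_i2 = 67.91 cm; m₂ = −d_i2/d_o2 = -0.7413.
m = m₁·m₂ = (+2.416)(-0.7413) = -1.79.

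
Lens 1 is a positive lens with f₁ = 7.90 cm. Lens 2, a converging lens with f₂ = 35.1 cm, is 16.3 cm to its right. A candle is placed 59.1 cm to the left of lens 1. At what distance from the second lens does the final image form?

Lens 1: 1/d_i1 = 1/f₁ − 1/d_o1 = 1/(7.90) − 1/(59.1) = 0.1097, so d_i1 = 9.119 cm.
The intermediate image is 9.119 cm to the right of lens 1, which is 16.3 − (9.119) = 7.181 cm to the left of lens 2, so d_o2 = +7.181 cm.
Lens 2: 1/d_i2 = 1/f₂ − 1/d_o2 = 1/(35.1) − 1/(7.181) = -0.1108, so d_i2 = -9.03 cm.
The final image is virtual, 9.03 cm to the left of lens 2 (overall magnification ≈ -0.19).

9.03 cm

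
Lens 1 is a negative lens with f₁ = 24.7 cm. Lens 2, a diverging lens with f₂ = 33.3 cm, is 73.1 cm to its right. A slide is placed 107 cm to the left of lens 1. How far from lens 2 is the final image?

Lens 1 is diverging, so f₁ = −24.7 cm.
Lens 1: 1/d_i1 = 1/f₁ − 1/d_o1 = 1/(-24.7) − 1/(107) = -0.04983, so d_i1 = -20.07 cm.
The intermediate image is 20.07 cm to the left of lens 1 (virtual), which is 73.1 − (-20.07) = 93.17 cm to the left of lens 2, so d_o2 = +93.17 cm.
Lens 2 is diverging, so f₂ = −33.3 cm.
Lens 2: 1/d_i2 = 1/f₂ − 1/d_o2 = 1/(-33.3) − 1/(93.17) = -0.04076, so d_i2 = -24.5 cm.
The final image is virtual, 24.5 cm to the left of lens 2 (overall magnification ≈ 0.049).

24.5 cm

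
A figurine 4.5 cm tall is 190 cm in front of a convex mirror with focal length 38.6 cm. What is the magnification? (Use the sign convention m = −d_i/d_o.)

m = +0.169

For a convex mirror, f = -38.6 cm.
1/d_i = 1/f − 1/d_o = 1/(-38.60) − 1/(190) = -0.03117, so d_i = -32.08 cm.
m = −d_i/d_o = −(-32.08)/(190) = +0.169.
The image is virtual, upright and reduced, behind the mirror.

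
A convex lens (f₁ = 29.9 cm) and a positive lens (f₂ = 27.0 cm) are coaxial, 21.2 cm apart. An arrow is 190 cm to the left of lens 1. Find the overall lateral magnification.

m = -0.122

Lens 1: 1/d_i1 = 1/(29.9) − 1/(190) = 0.02818, so d_i1 = 35.48 cm; m₁ = −d_i1/d_o1 = -0.1867.
d_o2 = 21.2 − (35.48) = -14.28 cm (virtual object).
Lens 2: 1/d_i2 = 1/(27.0) − 1/(-14.28) = 0.1071, so d_i2 = 9.340 cm; m₂ = −d_i2/d_o2 = +0.6541.
m = m₁·m₂ = (-0.1867)(+0.6541) = -0.122.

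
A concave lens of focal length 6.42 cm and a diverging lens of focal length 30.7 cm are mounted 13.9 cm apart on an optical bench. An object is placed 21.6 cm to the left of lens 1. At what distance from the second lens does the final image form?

Lens 1 is diverging, so f₁ = −6.42 cm.
Lens 1: 1/d_i1 = 1/f₁ − 1/d_o1 = 1/(-6.42) − 1/(21.6) = -0.2021, so d_i1 = -4.949 cm.
The intermediate image is 4.949 cm to the left of lens 1 (virtual), which is 13.9 − (-4.949) = 18.85 cm to the left of lens 2, so d_o2 = +18.85 cm.
Lens 2 is diverging, so f₂ = −30.7 cm.
Lens 2: 1/d_i2 = 1/f₂ − 1/d_o2 = 1/(-30.7) − 1/(18.85) = -0.08562, so d_i2 = -11.7 cm.
The final image is virtual, 11.7 cm to the left of lens 2 (overall magnification ≈ 0.14).

11.7 cm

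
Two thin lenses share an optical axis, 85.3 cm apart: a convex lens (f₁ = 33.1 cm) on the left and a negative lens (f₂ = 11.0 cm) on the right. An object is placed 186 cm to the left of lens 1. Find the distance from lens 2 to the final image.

Lens 1: 1/d_i1 = 1/f₁ − 1/d_o1 = 1/(33.1) − 1/(186) = 0.02484, so d_i1 = 40.27 cm.
The intermediate image is 40.27 cm to the right of lens 1, which is 85.3 − (40.27) = 45.03 cm to the left of lens 2, so d_o2 = +45.03 cm.
Lens 2 is diverging, so f₂ = −11.0 cm.
Lens 2: 1/d_i2 = 1/f₂ − 1/d_o2 = 1/(-11.0) − 1/(45.03) = -0.1131, so d_i2 = -8.84 cm.
The final image is virtual, 8.84 cm to the left of lens 2 (overall magnification ≈ -0.042).

8.84 cm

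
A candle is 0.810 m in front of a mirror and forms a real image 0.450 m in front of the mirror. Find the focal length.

Real image ⇒ d_i = +0.450 m.
1/f = 1/d_o + 1/d_i = 1/(0.810) + 1/(0.450) = 3.457, so f = 0.289 m.
Since f is positive, the mirror is concave.

f = 0.289 m (concave)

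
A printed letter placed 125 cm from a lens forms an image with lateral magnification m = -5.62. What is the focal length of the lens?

f = 106 cm (converging)

m = −d_i/d_o ⇒ d_i = −m·d_o = −(-5.62)·(125) = 702.5 cm.
1/f = 1/d_o + 1/d_i = 1/(125) + 1/(702.5) = 0.009423, so f = 106 cm.
Since f is positive, the lens is converging.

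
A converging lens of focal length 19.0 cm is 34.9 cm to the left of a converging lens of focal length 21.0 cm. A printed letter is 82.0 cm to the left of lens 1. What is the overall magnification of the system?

Lens 1: 1/d_i1 = 1/(19.0) − 1/(82.0) = 0.04044, so d_i1 = 24.73 cm; m₁ = −d_i1/d_o1 = -0.3016.
d_o2 = 34.9 − (24.73) = 10.17 cm.
Lens 2: 1/d_i2 = 1/(21.0) − 1/(10.17) = -0.05071, so d_i2 = -19.72 cm; m₂ = −d_i2/d_o2 = +1.939.
m = m₁·m₂ = (-0.3016)(+1.939) = -0.585.

m = -0.585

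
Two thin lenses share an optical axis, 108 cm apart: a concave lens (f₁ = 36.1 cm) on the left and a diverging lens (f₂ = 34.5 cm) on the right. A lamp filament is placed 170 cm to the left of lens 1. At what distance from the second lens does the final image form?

Lens 1 is diverging, so f₁ = −36.1 cm.
Lens 1: 1/d_i1 = 1/f₁ − 1/d_o1 = 1/(-36.1) − 1/(170) = -0.03358, so d_i1 = -29.78 cm.
The intermediate image is 29.78 cm to the left of lens 1 (virtual), which is 108 − (-29.78) = 137.8 cm to the left of lens 2, so d_o2 = +137.8 cm.
Lens 2 is diverging, so f₂ = −34.5 cm.
Lens 2: 1/d_i2 = 1/f₂ − 1/d_o2 = 1/(-34.5) − 1/(137.8) = -0.03624, so d_i2 = -27.6 cm.
The final image is virtual, 27.6 cm to the left of lens 2 (overall magnification ≈ 0.035).

27.6 cm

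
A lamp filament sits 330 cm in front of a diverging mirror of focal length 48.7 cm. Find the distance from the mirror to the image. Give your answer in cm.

For a diverging mirror, f = -48.7 cm.
Mirror equation: 1/v = 1/f − 1/u = 1/(-48.70) − 1/(330) = -0.02053 − 0.003030 = -0.02356, so v = -42.4 cm.
The image is virtual, upright and reduced, behind the mirror.

42.4 cm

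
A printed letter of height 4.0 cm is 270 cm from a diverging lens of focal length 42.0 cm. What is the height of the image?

For a diverging lens, f = -42.0 cm.
1/d_i = 1/f − 1/d_o = 1/(-42.00) − 1/(270) = -0.02751, so d_i = -36.35 cm.
m = −d_i/d_o = +0.1346.
|h_i| = |m|·h_o = 0.1346 × 4.0 = 0.538 cm. The image is virtual, upright and reduced, on the same side as the object.

0.538 cm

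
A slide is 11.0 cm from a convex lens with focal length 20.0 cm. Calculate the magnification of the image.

1/d_i = 1/f − 1/d_o = 1/(20.00) − 1/(11.0) = -0.04091, so d_i = -24.44 cm.
m = −d_i/d_o = −(-24.44)/(11.0) = +2.22.
The image is virtual, upright and enlarged, on the same side as the object.

m = +2.22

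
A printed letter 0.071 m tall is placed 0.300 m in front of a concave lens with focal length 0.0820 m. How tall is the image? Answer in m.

For a concave lens, f = -0.0820 m.
1/d_i = 1/f − 1/d_o = 1/(-0.08200) − 1/(0.300) = -15.53, so d_i = -0.06440 m.
m = −d_i/d_o = +0.2147.
|h_i| = |m|·h_o = 0.2147 × 0.071 = 0.0152 m. The image is virtual, upright and reduced, on the same side as the object.

0.0152 m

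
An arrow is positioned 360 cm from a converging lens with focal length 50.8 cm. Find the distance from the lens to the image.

59.1 cm

Lens equation: 1/q = 1/f − 1/p = 1/(50.80) − 1/(360) = 0.01969 − 0.002778 = 0.01691, so q = 59.1 cm.
The image is real, inverted and reduced, on the far side of the lens.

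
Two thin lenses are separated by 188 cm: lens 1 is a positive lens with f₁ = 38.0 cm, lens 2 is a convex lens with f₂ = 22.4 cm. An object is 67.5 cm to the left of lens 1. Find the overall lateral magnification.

m = +0.367

Lens 1: 1/d_i1 = 1/(38.0) − 1/(67.5) = 0.01150, so d_i1 = 86.95 cm; m₁ = −d_i1/d_o1 = -1.288.
d_o2 = 188 − (86.95) = 101.0 cm.
Lens 2: 1/d_i2 = 1/(22.4) − 1/(101.0) = 0.03474, so d_i2 = 28.78 cm; m₂ = −d_i2/d_o2 = -0.2850.
m = m₁·m₂ = (-1.288)(-0.2850) = +0.367.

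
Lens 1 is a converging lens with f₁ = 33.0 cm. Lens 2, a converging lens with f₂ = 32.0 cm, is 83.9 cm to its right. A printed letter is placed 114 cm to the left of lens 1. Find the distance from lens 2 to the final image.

Lens 1: 1/d_i1 = 1/f₁ − 1/d_o1 = 1/(33.0) − 1/(114) = 0.02153, so d_i1 = 46.44 cm.
The intermediate image is 46.44 cm to the right of lens 1, which is 83.9 − (46.44) = 37.46 cm to the left of lens 2, so d_o2 = +37.46 cm.
Lens 2: 1/d_i2 = 1/f₂ − 1/d_o2 = 1/(32.0) − 1/(37.46) = 0.004555, so d_i2 = 220 cm.
The final image is real, 220 cm to the right of lens 2 (overall magnification ≈ 2.4).

220 cm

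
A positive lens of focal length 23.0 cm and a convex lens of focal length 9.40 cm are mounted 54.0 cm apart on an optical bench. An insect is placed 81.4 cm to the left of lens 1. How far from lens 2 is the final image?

Lens 1: 1/d_i1 = 1/f₁ − 1/d_o1 = 1/(23.0) − 1/(81.4) = 0.03119, so d_i1 = 32.06 cm.
The intermediate image is 32.06 cm to the right of lens 1, which is 54.0 − (32.06) = 21.94 cm to the left of lens 2, so d_o2 = +21.94 cm.
Lens 2: 1/d_i2 = 1/f₂ − 1/d_o2 = 1/(9.40) − 1/(21.94) = 0.06080, so d_i2 = 16.4 cm.
The final image is real, 16.4 cm to the right of lens 2 (overall magnification ≈ 0.30).

16.4 cm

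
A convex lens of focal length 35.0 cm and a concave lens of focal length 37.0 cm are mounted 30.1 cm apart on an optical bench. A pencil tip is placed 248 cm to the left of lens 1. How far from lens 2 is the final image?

Lens 1: 1/d_i1 = 1/f₁ − 1/d_o1 = 1/(35.0) − 1/(248) = 0.02454, so d_i1 = 40.75 cm.
The intermediate image is 40.75 cm to the right of lens 1, which lies 10.65 cm to the right of lens 2 — a virtual object — so d_o2 = −10.65 cm.
Lens 2 is diverging, so f₂ = −37.0 cm.
Lens 2: 1/d_i2 = 1/f₂ − 1/d_o2 = 1/(-37.0) − 1/(-10.65) = 0.06687, so d_i2 = 15.0 cm.
The final image is real, 15.0 cm to the right of lens 2 (overall magnification ≈ -0.23).

15.0 cm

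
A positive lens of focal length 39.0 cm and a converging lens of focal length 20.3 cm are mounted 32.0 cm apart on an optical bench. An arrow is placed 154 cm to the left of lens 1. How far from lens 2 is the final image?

10.1 cm

Lens 1: 1/d_i1 = 1/f₁ − 1/d_o1 = 1/(39.0) − 1/(154) = 0.01915, so d_i1 = 52.23 cm.
The intermediate image is 52.23 cm to the right of lens 1, which lies 20.23 cm to the right of lens 2 — a virtual object — so d_o2 = −20.23 cm.
Lens 2: 1/d_i2 = 1/f₂ − 1/d_o2 = 1/(20.3) − 1/(-20.23) = 0.09869, so d_i2 = 10.1 cm.
The final image is real, 10.1 cm to the right of lens 2 (overall magnification ≈ -0.17).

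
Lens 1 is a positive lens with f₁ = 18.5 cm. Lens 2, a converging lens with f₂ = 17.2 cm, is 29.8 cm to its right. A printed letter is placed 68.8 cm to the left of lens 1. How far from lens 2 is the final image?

6.09 cm

Lens 1: 1/d_i1 = 1/f₁ − 1/d_o1 = 1/(18.5) − 1/(68.8) = 0.03952, so d_i1 = 25.30 cm.
The intermediate image is 25.30 cm to the right of lens 1, which is 29.8 − (25.30) = 4.500 cm to the left of lens 2, so d_o2 = +4.500 cm.
Lens 2: 1/d_i2 = 1/f₂ − 1/d_o2 = 1/(17.2) − 1/(4.500) = -0.1641, so d_i2 = -6.09 cm.
The final image is virtual, 6.09 cm to the left of lens 2 (overall magnification ≈ -0.50).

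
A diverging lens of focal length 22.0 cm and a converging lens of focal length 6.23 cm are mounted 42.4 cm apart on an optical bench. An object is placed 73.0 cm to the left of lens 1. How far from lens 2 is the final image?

6.96 cm

Lens 1 is diverging, so f₁ = −22.0 cm.
Lens 1: 1/d_i1 = 1/f₁ − 1/d_o1 = 1/(-22.0) − 1/(73.0) = -0.05915, so d_i1 = -16.91 cm.
The intermediate image is 16.91 cm to the left of lens 1 (virtual), which is 42.4 − (-16.91) = 59.31 cm to the left of lens 2, so d_o2 = +59.31 cm.
Lens 2: 1/d_i2 = 1/f₂ − 1/d_o2 = 1/(6.23) − 1/(59.31) = 0.1437, so d_i2 = 6.96 cm.
The final image is real, 6.96 cm to the right of lens 2 (overall magnification ≈ -0.027).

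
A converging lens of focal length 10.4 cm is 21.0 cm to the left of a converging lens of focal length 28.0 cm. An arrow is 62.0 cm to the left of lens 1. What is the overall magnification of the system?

m = -0.289

Lens 1: 1/d_i1 = 1/(10.4) − 1/(62.0) = 0.08002, so d_i1 = 12.50 cm; m₁ = −d_i1/d_o1 = -0.2016.
d_o2 = 21.0 − (12.50) = 8.500 cm.
Lens 2: 1/d_i2 = 1/(28.0) − 1/(8.500) = -0.08193, so d_i2 = -12.21 cm; m₂ = −d_i2/d_o2 = +1.436.
m = m₁·m₂ = (-0.2016)(+1.436) = -0.289.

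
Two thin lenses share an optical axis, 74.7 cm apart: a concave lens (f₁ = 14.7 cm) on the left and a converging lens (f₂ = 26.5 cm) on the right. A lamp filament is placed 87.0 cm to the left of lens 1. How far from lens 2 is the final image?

38.1 cm

Lens 1 is diverging, so f₁ = −14.7 cm.
Lens 1: 1/d_i1 = 1/f₁ − 1/d_o1 = 1/(-14.7) − 1/(87.0) = -0.07952, so d_i1 = -12.58 cm.
The intermediate image is 12.58 cm to the left of lens 1 (virtual), which is 74.7 − (-12.58) = 87.28 cm to the left of lens 2, so d_o2 = +87.28 cm.
Lens 2: 1/d_i2 = 1/f₂ − 1/d_o2 = 1/(26.5) − 1/(87.28) = 0.02628, so d_i2 = 38.1 cm.
The final image is real, 38.1 cm to the right of lens 2 (overall magnification ≈ -0.063).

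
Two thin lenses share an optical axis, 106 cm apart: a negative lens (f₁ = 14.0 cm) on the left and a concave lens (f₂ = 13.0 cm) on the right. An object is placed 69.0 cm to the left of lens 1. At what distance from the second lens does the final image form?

Lens 1 is diverging, so f₁ = −14.0 cm.
Lens 1: 1/d_i1 = 1/f₁ − 1/d_o1 = 1/(-14.0) − 1/(69.0) = -0.08592, so d_i1 = -11.64 cm.
The intermediate image is 11.64 cm to the left of lens 1 (virtual), which is 106 − (-11.64) = 117.6 cm to the left of lens 2, so d_o2 = +117.6 cm.
Lens 2 is diverging, so f₂ = −13.0 cm.
Lens 2: 1/d_i2 = 1/f₂ − 1/d_o2 = 1/(-13.0) − 1/(117.6) = -0.08543, so d_i2 = -11.7 cm.
The final image is virtual, 11.7 cm to the left of lens 2 (overall magnification ≈ 0.017).

11.7 cm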